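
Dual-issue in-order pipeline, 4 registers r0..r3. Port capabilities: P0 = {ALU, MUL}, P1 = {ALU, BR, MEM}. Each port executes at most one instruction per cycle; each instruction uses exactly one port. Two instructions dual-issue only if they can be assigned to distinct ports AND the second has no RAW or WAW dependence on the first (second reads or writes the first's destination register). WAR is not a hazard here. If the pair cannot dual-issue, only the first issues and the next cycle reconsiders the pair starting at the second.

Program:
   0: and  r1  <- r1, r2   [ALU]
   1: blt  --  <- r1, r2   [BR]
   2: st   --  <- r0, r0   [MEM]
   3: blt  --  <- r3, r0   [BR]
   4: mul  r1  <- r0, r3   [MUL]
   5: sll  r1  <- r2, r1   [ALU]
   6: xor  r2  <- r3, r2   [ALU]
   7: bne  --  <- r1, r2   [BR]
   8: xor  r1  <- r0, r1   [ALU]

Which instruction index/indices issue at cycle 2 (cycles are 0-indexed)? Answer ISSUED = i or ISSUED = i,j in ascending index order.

ISSUED = 2

  cy0 -> i0 (and) RAW r1
  cy1 -> i1 (blt) no-port BR/MEM
  cy2 -> i2 (st) no-port MEM/BR
  cy3 -> i3,i4 (blt/mul) pair
  cy4 -> i5,i6 (sll/xor) pair
  cy5 -> i7,i8 (bne/xor) pair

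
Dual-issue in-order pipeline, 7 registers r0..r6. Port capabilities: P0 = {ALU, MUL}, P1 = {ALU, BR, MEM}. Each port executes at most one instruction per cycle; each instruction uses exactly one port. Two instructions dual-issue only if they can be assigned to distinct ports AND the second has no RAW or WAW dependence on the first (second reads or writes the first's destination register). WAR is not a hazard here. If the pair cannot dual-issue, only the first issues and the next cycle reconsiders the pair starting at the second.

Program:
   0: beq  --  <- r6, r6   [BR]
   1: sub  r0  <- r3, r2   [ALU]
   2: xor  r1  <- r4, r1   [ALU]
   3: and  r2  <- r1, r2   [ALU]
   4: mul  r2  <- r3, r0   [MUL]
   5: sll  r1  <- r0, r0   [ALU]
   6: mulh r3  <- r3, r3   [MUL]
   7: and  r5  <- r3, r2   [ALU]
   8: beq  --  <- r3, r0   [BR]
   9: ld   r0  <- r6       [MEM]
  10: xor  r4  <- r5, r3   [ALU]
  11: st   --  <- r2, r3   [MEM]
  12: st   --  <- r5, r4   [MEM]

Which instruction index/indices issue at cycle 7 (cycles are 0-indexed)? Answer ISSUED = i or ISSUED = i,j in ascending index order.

t=0 i0/i1:beq.BR+sub.ALU ; 2-wide
t=1 i2:xor.ALU ; RAW r1
t=2 i3:and.ALU ; WAW r2
t=3 i4/i5:mul.MUL+sll.ALU ; 2-wide
t=4 i6:mulh.MUL ; RAW r3
t=5 i7/i8:and.ALU+beq.BR ; 2-wide
t=6 i9/i10:ld.MEM+xor.ALU ; 2-wide
t=7 i11:st.MEM ; no-port MEM/MEM
t=8 i12:st.MEM ; tail

ISSUED = 11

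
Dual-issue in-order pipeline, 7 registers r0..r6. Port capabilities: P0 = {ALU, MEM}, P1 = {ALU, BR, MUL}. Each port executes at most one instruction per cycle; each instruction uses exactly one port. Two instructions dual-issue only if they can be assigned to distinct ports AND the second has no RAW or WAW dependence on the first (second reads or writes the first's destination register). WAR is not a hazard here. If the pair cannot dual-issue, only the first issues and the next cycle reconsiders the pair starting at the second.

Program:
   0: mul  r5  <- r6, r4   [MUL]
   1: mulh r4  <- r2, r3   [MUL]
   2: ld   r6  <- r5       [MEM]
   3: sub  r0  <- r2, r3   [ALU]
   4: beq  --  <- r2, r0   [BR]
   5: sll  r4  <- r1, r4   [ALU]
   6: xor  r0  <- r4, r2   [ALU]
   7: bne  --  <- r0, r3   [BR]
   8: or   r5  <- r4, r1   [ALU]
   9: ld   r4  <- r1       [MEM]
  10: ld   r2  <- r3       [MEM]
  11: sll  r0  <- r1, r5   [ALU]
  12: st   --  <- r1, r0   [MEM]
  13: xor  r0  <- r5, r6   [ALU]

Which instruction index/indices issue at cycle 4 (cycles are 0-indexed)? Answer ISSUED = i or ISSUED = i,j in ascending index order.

#0 head=0: mul i0 no-port MUL/MUL
#1 head=1: mulh ld i1,i2 dual
#2 head=3: sub i3 RAW r0
#3 head=4: beq sll i4,i5 dual
#4 head=6: xor i6 RAW r0
#5 head=7: bne or i7,i8 dual
#6 head=9: ld i9 no-port MEM/MEM
#7 head=10: ld sll i10,i11 dual
#8 head=12: st xor i12,i13 dual

ISSUED = 6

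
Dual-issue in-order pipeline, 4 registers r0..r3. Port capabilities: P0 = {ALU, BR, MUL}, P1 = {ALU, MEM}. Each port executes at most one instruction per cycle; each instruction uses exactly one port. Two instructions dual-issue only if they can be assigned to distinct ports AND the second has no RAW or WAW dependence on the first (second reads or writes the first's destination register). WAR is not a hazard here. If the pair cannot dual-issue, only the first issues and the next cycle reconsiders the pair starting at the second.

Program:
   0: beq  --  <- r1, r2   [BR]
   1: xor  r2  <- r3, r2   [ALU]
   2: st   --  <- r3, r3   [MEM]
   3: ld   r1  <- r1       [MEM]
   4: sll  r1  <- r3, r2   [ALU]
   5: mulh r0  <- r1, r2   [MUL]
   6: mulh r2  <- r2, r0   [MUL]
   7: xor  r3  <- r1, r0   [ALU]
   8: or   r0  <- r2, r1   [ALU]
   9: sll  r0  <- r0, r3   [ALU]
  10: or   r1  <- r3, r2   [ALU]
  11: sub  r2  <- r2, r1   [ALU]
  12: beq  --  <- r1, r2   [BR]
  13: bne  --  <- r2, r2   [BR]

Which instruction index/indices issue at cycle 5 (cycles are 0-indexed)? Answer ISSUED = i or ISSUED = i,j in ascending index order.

ISSUED = 6,7

[0] i0/i1  beq.BR;xor.ALU  -- dual
[1] i2  st.MEM  -- no-port MEM/MEM
[2] i3  ld.MEM  -- WAW r1
[3] i4  sll.ALU  -- RAW r1
[4] i5  mulh.MUL  -- no-port MUL/MUL
[5] i6/i7  mulh.MUL;xor.ALU  -- dual
[6] i8  or.ALU  -- RAW+WAW r0
[7] i9/i10  sll.ALU;or.ALU  -- dual
[8] i11  sub.ALU  -- RAW r2
[9] i12  beq.BR  -- no-port BR/BR
[10] i13  bne.BR  -- tail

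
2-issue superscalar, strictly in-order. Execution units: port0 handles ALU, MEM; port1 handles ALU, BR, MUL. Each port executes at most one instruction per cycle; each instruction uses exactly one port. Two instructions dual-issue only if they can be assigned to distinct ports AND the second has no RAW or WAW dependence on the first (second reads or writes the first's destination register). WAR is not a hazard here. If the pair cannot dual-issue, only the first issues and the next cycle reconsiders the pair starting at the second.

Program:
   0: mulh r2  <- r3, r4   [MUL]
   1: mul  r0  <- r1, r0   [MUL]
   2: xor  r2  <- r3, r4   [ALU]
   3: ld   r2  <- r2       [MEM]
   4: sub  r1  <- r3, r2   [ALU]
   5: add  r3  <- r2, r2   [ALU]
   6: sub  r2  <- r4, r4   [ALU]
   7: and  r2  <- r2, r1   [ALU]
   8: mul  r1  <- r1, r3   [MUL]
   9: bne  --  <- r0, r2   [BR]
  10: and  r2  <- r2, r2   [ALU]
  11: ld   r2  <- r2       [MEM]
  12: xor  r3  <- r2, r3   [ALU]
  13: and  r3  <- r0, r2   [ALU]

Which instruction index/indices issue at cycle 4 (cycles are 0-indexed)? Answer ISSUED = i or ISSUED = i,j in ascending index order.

#0 head=0: mulh i0 no-port MUL/MUL
#1 head=1: mul/xor i1&i2 dual
#2 head=3: ld i3 RAW r2
#3 head=4: sub/add i4&i5 dual
#4 head=6: sub i6 RAW+WAW r2
#5 head=7: and/mul i7&i8 dual
#6 head=9: bne/and i9&i10 dual
#7 head=11: ld i11 RAW r2
#8 head=12: xor i12 WAW r3
#9 head=13: and i13 tail

ISSUED = 6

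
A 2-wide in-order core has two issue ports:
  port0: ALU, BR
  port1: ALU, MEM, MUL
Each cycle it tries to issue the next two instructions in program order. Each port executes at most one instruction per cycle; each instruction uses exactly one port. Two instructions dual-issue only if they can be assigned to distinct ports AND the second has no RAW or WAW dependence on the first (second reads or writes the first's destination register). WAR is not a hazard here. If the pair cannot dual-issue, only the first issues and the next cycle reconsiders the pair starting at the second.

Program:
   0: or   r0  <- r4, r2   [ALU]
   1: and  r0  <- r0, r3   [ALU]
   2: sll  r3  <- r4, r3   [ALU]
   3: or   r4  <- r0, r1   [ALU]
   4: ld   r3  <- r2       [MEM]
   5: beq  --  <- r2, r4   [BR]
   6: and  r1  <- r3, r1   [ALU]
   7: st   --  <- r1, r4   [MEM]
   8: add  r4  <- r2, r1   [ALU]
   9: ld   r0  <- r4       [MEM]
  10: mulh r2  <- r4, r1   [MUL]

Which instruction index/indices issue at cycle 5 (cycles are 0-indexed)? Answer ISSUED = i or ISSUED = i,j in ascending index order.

  cy0 -> i0 (or.ALU) RAW+WAW r0
  cy1 -> i1/i2 (and.ALU;sll.ALU) 2-wide
  cy2 -> i3/i4 (or.ALU;ld.MEM) 2-wide
  cy3 -> i5/i6 (beq.BR;and.ALU) 2-wide
  cy4 -> i7/i8 (st.MEM;add.ALU) 2-wide
  cy5 -> i9 (ld.MEM) no-port MEM/MUL
  cy6 -> i10 (mulh.MUL) tail

ISSUED = 9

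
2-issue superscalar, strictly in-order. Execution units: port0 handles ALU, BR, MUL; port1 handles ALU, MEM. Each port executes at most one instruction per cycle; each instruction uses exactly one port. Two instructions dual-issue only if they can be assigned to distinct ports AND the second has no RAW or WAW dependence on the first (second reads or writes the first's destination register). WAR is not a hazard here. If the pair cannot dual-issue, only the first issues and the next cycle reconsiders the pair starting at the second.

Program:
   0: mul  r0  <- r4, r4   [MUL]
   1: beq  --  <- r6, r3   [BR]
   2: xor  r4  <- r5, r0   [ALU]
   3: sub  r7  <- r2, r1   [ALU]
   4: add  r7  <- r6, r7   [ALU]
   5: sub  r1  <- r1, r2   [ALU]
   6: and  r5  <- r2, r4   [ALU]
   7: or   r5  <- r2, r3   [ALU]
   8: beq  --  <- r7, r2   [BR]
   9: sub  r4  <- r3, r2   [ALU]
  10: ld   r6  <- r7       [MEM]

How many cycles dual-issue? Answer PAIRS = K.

0. mul.MUL @i0  | no-port MUL/BR
1. beq.BR xor.ALU @i1,i2  | 2-wide
2. sub.ALU @i3  | RAW+WAW r7
3. add.ALU sub.ALU @i4,i5  | 2-wide
4. and.ALU @i6  | WAW r5
5. or.ALU beq.BR @i7,i8  | 2-wide
6. sub.ALU ld.MEM @i9,i10  | 2-wide

PAIRS = 4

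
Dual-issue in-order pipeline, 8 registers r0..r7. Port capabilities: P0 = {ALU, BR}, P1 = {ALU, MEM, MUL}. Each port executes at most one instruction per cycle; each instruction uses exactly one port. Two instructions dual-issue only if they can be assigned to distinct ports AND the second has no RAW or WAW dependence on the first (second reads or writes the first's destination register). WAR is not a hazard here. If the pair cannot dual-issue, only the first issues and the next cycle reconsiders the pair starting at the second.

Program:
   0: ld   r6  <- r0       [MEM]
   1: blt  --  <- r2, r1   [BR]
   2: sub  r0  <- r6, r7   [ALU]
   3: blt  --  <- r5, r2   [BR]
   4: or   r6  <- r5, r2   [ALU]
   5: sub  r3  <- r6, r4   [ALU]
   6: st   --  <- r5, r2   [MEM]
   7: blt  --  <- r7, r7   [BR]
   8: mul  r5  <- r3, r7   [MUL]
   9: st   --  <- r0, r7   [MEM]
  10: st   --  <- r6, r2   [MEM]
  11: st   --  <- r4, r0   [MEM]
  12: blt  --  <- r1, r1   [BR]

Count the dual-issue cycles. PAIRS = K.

PAIRS = 5

0. ld+blt @i0,i1  | dual
1. sub+blt @i2,i3  | dual
2. or @i4  | RAW r6
3. sub+st @i5,i6  | dual
4. blt+mul @i7,i8  | dual
5. st @i9  | no-port MEM/MEM
6. st @i10  | no-port MEM/MEM
7. st+blt @i11,i12  | dual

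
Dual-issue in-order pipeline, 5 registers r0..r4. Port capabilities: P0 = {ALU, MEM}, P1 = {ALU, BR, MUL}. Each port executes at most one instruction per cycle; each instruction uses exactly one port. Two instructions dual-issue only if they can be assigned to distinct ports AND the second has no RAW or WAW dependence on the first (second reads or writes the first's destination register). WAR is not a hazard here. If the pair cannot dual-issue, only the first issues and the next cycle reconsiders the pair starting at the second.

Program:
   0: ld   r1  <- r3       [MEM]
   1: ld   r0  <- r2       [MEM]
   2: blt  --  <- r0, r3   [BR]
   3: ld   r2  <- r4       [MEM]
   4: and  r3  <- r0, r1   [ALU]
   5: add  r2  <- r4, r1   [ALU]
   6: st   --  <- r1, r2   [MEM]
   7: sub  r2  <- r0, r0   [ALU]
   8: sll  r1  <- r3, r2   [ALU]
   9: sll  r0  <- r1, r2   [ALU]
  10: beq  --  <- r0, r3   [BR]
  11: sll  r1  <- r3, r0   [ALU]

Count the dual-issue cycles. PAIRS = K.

  cy0 -> i0 (ld.MEM) no-port MEM/MEM
  cy1 -> i1 (ld.MEM) RAW r0
  cy2 -> i2+i3 (blt.BR;ld.MEM) pair
  cy3 -> i4+i5 (and.ALU;add.ALU) pair
  cy4 -> i6+i7 (st.MEM;sub.ALU) pair
  cy5 -> i8 (sll.ALU) RAW r1
  cy6 -> i9 (sll.ALU) RAW r0
  cy7 -> i10+i11 (beq.BR;sll.ALU) pair

PAIRS = 4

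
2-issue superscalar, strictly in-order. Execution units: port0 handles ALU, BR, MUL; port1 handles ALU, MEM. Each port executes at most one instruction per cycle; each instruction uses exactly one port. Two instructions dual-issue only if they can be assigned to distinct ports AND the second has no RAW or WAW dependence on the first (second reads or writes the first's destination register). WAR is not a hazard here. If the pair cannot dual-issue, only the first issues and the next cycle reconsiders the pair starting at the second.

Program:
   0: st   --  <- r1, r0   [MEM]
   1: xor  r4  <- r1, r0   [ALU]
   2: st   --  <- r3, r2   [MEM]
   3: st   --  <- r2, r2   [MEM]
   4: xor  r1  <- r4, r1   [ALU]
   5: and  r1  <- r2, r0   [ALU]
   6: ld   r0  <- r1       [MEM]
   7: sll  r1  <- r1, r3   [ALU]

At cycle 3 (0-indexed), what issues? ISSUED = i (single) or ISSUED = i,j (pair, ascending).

ISSUED = 5

0. st.MEM;xor.ALU @i0+i1  | 2-wide
1. st.MEM @i2  | no-port MEM/MEM
2. st.MEM;xor.ALU @i3+i4  | 2-wide
3. and.ALU @i5  | RAW r1
4. ld.MEM;sll.ALU @i6+i7  | 2-wide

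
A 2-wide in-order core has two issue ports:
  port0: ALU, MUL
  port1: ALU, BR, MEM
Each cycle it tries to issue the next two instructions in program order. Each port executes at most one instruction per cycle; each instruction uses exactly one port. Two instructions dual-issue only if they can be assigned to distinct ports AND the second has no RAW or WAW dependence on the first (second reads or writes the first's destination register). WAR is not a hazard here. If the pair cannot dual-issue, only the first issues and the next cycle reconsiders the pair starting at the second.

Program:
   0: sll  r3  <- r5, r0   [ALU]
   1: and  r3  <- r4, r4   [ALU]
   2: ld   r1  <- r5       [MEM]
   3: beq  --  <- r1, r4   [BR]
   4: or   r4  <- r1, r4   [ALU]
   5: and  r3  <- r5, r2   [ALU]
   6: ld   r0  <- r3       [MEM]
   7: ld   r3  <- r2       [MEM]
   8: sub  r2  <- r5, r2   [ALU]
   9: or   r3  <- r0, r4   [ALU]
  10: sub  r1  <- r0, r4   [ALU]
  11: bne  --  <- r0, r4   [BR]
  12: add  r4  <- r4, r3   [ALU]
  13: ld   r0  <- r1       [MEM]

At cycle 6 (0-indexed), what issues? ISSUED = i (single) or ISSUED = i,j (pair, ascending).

t=0 i0:sll.ALU ; WAW r3
t=1 i1&i2:and.ALU;ld.MEM ; dual
t=2 i3&i4:beq.BR;or.ALU ; dual
t=3 i5:and.ALU ; RAW r3
t=4 i6:ld.MEM ; no-port MEM/MEM
t=5 i7&i8:ld.MEM;sub.ALU ; dual
t=6 i9&i10:or.ALU;sub.ALU ; dual
t=7 i11&i12:bne.BR;add.ALU ; dual
t=8 i13:ld.MEM ; tail

ISSUED = 9,10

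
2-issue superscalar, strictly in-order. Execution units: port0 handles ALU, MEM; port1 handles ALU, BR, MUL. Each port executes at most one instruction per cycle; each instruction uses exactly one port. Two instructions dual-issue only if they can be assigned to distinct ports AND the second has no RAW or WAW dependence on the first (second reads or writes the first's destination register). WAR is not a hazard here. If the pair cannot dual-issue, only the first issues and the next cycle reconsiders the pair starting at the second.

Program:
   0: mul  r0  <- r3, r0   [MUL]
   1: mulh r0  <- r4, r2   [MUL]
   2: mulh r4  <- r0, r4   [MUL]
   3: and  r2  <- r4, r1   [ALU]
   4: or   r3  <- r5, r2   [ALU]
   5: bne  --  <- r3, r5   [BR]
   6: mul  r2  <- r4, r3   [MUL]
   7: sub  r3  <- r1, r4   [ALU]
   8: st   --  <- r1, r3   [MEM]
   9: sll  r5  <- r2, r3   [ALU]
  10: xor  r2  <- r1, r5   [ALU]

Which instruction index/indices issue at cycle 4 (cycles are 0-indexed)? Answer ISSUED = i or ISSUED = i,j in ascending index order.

0. mul.MUL @i0  | no-port MUL/MUL
1. mulh.MUL @i1  | no-port MUL/MUL
2. mulh.MUL @i2  | RAW r4
3. and.ALU @i3  | RAW r2
4. or.ALU @i4  | RAW r3
5. bne.BR @i5  | no-port BR/MUL
6. mul.MUL;sub.ALU @i6,i7  | pair
7. st.MEM;sll.ALU @i8,i9  | pair
8. xor.ALU @i10  | tail

ISSUED = 4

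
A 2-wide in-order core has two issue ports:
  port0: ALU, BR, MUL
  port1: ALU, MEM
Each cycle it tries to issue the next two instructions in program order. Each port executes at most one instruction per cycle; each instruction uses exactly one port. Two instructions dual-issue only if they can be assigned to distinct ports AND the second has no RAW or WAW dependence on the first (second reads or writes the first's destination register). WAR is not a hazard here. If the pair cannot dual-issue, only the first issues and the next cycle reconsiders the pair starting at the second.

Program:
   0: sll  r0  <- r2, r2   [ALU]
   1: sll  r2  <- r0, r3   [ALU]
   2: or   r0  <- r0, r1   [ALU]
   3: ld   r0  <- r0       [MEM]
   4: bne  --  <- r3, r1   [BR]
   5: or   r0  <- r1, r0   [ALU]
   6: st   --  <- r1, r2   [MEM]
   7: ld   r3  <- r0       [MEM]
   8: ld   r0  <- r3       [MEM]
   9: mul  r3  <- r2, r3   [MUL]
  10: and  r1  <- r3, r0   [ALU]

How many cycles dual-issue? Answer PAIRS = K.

PAIRS = 4

0. sll.ALU @i0  | RAW r0
1. sll.ALU or.ALU @i1&i2  | pair
2. ld.MEM bne.BR @i3&i4  | pair
3. or.ALU st.MEM @i5&i6  | pair
4. ld.MEM @i7  | no-port MEM/MEM
5. ld.MEM mul.MUL @i8&i9  | pair
6. and.ALU @i10  | tail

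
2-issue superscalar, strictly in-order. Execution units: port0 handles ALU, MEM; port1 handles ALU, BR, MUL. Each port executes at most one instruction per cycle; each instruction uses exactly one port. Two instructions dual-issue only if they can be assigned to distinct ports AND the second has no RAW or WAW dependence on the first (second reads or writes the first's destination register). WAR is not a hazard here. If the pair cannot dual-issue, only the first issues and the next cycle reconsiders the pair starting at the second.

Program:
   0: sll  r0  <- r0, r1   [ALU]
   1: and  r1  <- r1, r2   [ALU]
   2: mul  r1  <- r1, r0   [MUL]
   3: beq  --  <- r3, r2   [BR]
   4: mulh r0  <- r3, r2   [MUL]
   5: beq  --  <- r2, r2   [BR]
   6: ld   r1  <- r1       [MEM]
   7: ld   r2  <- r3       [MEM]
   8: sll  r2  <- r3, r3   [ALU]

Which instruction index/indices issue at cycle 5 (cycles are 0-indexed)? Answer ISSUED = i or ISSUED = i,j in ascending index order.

  cy0 -> i0+i1 (sll.ALU/and.ALU) pair
  cy1 -> i2 (mul.MUL) no-port MUL/BR
  cy2 -> i3 (beq.BR) no-port BR/MUL
  cy3 -> i4 (mulh.MUL) no-port MUL/BR
  cy4 -> i5+i6 (beq.BR/ld.MEM) pair
  cy5 -> i7 (ld.MEM) WAW r2
  cy6 -> i8 (sll.ALU) tail

ISSUED = 7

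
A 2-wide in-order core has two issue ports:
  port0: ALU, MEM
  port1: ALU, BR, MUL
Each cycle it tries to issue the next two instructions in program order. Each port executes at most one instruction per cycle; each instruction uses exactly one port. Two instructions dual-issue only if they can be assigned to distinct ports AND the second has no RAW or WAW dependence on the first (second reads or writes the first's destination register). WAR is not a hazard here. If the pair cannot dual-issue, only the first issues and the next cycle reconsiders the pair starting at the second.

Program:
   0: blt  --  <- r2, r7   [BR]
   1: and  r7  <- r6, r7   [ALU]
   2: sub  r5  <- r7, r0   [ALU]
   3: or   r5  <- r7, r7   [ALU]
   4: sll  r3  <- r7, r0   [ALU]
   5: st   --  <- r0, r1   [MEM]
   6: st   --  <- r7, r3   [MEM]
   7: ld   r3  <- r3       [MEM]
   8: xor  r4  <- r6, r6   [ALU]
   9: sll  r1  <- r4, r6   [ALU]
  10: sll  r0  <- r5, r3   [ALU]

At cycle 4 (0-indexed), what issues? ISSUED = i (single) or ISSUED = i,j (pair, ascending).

[0] i0+i1  blt and  -- pair
[1] i2  sub  -- WAW r5
[2] i3+i4  or sll  -- pair
[3] i5  st  -- no-port MEM/MEM
[4] i6  st  -- no-port MEM/MEM
[5] i7+i8  ld xor  -- pair
[6] i9+i10  sll sll  -- pair

ISSUED = 6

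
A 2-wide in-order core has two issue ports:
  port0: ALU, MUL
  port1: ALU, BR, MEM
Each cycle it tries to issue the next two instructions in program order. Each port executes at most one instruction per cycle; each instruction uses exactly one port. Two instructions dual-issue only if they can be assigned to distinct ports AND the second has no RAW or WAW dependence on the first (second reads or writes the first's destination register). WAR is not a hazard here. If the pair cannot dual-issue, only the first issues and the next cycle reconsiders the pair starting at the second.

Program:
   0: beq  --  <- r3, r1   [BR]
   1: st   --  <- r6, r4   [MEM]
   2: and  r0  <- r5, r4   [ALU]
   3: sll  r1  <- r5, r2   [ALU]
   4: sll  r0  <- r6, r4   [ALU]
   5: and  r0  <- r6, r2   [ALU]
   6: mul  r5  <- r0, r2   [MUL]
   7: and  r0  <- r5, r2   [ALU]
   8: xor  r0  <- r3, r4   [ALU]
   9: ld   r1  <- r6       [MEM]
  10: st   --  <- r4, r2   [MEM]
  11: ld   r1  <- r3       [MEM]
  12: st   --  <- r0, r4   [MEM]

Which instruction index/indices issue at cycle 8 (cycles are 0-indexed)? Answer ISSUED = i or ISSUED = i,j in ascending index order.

[0] i0  beq  -- no-port BR/MEM
[1] i1,i2  st/and  -- pair
[2] i3,i4  sll/sll  -- pair
[3] i5  and  -- RAW r0
[4] i6  mul  -- RAW r5
[5] i7  and  -- WAW r0
[6] i8,i9  xor/ld  -- pair
[7] i10  st  -- no-port MEM/MEM
[8] i11  ld  -- no-port MEM/MEM
[9] i12  st  -- tail

ISSUED = 11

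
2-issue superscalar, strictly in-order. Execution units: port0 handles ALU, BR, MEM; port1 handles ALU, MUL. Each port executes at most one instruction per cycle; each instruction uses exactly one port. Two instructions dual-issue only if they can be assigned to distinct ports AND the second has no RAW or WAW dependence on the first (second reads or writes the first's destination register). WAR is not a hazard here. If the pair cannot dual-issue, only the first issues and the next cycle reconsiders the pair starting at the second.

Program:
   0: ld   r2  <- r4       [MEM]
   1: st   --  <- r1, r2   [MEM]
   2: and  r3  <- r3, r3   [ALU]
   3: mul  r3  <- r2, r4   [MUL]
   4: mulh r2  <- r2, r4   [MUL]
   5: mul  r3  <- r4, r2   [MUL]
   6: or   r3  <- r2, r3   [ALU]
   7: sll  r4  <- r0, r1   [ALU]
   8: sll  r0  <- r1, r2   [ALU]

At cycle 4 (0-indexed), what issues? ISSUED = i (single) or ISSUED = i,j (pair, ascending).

t=0 i0:ld.MEM ; no-port MEM/MEM
t=1 i1&i2:st.MEM;and.ALU ; 2-wide
t=2 i3:mul.MUL ; no-port MUL/MUL
t=3 i4:mulh.MUL ; no-port MUL/MUL
t=4 i5:mul.MUL ; RAW+WAW r3
t=5 i6&i7:or.ALU;sll.ALU ; 2-wide
t=6 i8:sll.ALU ; tail

ISSUED = 5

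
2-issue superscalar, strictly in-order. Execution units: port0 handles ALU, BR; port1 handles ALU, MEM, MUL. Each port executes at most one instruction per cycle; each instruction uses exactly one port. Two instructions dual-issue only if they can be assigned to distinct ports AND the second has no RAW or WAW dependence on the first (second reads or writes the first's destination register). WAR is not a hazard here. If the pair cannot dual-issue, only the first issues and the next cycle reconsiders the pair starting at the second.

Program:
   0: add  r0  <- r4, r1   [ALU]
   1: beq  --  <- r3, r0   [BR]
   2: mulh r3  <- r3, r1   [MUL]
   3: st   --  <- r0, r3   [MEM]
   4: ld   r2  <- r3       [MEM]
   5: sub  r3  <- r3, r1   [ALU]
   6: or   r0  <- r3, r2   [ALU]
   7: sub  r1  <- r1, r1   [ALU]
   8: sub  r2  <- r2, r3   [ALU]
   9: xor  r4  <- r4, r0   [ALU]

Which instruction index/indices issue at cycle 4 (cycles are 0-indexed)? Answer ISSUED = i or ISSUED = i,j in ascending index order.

ISSUED = 6,7

#0 head=0: add i0 RAW r0
#1 head=1: beq;mulh i1,i2 dual
#2 head=3: st i3 no-port MEM/MEM
#3 head=4: ld;sub i4,i5 dual
#4 head=6: or;sub i6,i7 dual
#5 head=8: sub;xor i8,i9 dual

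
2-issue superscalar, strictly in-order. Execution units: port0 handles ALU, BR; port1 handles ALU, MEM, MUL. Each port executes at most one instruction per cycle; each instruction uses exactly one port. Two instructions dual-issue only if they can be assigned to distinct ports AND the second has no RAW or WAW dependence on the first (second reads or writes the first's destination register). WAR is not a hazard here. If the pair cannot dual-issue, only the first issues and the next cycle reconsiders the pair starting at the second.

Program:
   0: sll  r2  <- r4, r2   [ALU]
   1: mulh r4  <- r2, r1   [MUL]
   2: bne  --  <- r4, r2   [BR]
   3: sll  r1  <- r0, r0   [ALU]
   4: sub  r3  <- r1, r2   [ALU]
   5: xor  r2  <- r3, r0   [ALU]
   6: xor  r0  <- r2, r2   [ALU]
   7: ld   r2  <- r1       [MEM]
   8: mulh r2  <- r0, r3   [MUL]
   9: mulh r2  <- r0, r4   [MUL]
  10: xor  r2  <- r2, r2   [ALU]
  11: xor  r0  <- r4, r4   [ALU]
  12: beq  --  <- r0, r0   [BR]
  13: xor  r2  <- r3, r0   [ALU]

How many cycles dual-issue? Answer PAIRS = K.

#0 head=0: sll i0 RAW r2
#1 head=1: mulh i1 RAW r4
#2 head=2: bne sll i2&i3 dual
#3 head=4: sub i4 RAW r3
#4 head=5: xor i5 RAW r2
#5 head=6: xor ld i6&i7 dual
#6 head=8: mulh i8 no-port MUL/MUL
#7 head=9: mulh i9 RAW+WAW r2
#8 head=10: xor xor i10&i11 dual
#9 head=12: beq xor i12&i13 dual

PAIRS = 4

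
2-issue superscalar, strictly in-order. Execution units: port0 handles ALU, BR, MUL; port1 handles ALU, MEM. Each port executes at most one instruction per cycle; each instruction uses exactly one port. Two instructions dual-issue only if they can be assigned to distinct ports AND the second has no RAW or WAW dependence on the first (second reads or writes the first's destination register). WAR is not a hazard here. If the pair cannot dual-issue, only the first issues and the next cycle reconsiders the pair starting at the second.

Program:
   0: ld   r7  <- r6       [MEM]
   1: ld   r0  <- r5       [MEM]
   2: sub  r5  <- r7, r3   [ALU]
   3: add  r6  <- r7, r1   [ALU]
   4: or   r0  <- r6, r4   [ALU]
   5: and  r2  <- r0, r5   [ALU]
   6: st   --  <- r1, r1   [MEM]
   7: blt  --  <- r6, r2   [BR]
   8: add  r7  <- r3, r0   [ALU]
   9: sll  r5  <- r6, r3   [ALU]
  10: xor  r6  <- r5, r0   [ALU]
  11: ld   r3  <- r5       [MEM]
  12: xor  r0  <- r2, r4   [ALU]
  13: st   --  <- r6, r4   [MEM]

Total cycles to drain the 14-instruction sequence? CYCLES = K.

CYCLES = 9

c0: i0 ld.MEM  no-port MEM/MEM
c1: i1+i2 ld.MEM/sub.ALU  dual
c2: i3 add.ALU  RAW r6
c3: i4 or.ALU  RAW r0
c4: i5+i6 and.ALU/st.MEM  dual
c5: i7+i8 blt.BR/add.ALU  dual
c6: i9 sll.ALU  RAW r5
c7: i10+i11 xor.ALU/ld.MEM  dual
c8: i12+i13 xor.ALU/st.MEM  dual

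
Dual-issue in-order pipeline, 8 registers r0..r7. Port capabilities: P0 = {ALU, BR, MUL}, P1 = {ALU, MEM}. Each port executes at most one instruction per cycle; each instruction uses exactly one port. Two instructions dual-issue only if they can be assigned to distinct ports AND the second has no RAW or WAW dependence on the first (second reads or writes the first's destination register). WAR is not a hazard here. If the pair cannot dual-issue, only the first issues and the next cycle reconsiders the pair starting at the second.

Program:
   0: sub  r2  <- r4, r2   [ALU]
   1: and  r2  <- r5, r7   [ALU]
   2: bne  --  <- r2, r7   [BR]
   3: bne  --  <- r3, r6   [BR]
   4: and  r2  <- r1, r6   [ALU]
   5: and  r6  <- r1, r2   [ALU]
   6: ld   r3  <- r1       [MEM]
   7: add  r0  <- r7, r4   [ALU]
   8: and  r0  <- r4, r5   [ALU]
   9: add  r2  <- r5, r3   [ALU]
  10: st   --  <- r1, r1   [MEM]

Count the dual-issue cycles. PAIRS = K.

PAIRS = 3

  cy0 -> i0 (sub.ALU) WAW r2
  cy1 -> i1 (and.ALU) RAW r2
  cy2 -> i2 (bne.BR) no-port BR/BR
  cy3 -> i3/i4 (bne.BR;and.ALU) pair
  cy4 -> i5/i6 (and.ALU;ld.MEM) pair
  cy5 -> i7 (add.ALU) WAW r0
  cy6 -> i8/i9 (and.ALU;add.ALU) pair
  cy7 -> i10 (st.MEM) tail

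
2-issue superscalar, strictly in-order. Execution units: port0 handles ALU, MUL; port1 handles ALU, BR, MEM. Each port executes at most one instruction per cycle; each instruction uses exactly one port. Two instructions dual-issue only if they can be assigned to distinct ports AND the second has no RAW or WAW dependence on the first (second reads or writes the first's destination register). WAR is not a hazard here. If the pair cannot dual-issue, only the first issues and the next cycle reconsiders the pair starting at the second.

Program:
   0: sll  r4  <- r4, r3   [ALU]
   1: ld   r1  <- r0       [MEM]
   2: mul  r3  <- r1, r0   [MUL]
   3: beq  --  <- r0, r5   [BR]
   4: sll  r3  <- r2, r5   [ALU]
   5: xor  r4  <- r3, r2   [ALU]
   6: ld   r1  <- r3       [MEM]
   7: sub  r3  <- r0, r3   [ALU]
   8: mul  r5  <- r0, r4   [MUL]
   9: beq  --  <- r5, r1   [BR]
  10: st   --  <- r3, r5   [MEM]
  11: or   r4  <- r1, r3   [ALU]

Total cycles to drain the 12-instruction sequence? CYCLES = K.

CYCLES = 7

t=0 i0/i1:sll.ALU;ld.MEM ; 2-wide
t=1 i2/i3:mul.MUL;beq.BR ; 2-wide
t=2 i4:sll.ALU ; RAW r3
t=3 i5/i6:xor.ALU;ld.MEM ; 2-wide
t=4 i7/i8:sub.ALU;mul.MUL ; 2-wide
t=5 i9:beq.BR ; no-port BR/MEM
t=6 i10/i11:st.MEM;or.ALU ; 2-wide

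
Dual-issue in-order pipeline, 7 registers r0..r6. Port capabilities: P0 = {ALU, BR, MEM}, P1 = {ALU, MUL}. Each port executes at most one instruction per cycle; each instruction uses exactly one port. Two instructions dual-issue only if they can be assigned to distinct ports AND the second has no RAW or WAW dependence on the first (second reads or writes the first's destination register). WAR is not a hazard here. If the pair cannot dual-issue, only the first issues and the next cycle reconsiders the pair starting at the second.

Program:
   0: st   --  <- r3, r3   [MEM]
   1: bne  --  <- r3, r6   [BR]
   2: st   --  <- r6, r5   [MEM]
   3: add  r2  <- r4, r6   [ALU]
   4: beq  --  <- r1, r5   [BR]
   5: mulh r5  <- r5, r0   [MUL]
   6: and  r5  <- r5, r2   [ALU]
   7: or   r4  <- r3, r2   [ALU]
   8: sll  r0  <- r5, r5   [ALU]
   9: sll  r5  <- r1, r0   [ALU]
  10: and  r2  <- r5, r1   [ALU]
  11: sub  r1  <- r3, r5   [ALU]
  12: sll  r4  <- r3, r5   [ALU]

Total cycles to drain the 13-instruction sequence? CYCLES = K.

[0] i0  st.MEM  -- no-port MEM/BR
[1] i1  bne.BR  -- no-port BR/MEM
[2] i2,i3  st.MEM+add.ALU  -- dual
[3] i4,i5  beq.BR+mulh.MUL  -- dual
[4] i6,i7  and.ALU+or.ALU  -- dual
[5] i8  sll.ALU  -- RAW r0
[6] i9  sll.ALU  -- RAW r5
[7] i10,i11  and.ALU+sub.ALU  -- dual
[8] i12  sll.ALU  -- tail

CYCLES = 9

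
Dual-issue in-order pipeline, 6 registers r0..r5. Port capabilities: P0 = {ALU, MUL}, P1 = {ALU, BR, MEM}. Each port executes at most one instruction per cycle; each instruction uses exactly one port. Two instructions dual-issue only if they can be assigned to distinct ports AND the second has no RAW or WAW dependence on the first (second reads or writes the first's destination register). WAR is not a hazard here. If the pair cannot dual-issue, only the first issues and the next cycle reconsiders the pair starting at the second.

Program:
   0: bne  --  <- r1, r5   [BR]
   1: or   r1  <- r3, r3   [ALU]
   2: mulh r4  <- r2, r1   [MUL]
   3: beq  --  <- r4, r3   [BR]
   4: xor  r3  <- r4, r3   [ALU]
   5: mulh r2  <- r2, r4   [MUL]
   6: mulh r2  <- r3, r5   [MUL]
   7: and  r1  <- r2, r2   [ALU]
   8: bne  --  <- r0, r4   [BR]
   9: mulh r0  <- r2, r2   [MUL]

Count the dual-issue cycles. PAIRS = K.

c0: i0/i1 bne/or  pair
c1: i2 mulh  RAW r4
c2: i3/i4 beq/xor  pair
c3: i5 mulh  no-port MUL/MUL
c4: i6 mulh  RAW r2
c5: i7/i8 and/bne  pair
c6: i9 mulh  tail

PAIRS = 3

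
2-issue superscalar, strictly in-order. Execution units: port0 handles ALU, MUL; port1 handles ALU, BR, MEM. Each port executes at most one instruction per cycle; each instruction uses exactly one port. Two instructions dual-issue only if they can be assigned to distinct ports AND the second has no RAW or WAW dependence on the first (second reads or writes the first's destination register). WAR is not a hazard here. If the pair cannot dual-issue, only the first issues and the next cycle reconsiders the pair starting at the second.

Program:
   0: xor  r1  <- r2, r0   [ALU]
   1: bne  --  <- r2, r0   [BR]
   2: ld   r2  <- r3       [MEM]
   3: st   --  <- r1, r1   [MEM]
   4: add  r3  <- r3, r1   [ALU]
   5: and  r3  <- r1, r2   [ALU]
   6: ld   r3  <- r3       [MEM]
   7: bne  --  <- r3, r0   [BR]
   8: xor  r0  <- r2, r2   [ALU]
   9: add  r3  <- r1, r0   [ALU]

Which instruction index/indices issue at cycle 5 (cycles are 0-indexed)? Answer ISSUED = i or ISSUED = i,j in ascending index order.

c0: i0&i1 xor bne  2-wide
c1: i2 ld  no-port MEM/MEM
c2: i3&i4 st add  2-wide
c3: i5 and  RAW+WAW r3
c4: i6 ld  no-port MEM/BR
c5: i7&i8 bne xor  2-wide
c6: i9 add  tail

ISSUED = 7,8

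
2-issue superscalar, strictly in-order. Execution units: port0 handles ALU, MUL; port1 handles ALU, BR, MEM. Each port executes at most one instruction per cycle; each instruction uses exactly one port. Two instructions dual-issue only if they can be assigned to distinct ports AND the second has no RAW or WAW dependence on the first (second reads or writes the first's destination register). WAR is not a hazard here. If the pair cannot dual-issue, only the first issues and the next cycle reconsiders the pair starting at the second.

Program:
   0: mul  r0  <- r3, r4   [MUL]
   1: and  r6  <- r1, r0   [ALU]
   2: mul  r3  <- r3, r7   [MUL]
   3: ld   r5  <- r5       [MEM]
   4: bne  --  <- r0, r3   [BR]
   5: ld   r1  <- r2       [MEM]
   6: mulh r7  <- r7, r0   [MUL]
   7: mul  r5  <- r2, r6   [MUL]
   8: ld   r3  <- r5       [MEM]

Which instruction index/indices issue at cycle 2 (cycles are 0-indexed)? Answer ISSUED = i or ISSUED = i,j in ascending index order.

ISSUED = 3

c0: i0 mul.MUL  RAW r0
c1: i1&i2 and.ALU;mul.MUL  2-wide
c2: i3 ld.MEM  no-port MEM/BR
c3: i4 bne.BR  no-port BR/MEM
c4: i5&i6 ld.MEM;mulh.MUL  2-wide
c5: i7 mul.MUL  RAW r5
c6: i8 ld.MEM  tail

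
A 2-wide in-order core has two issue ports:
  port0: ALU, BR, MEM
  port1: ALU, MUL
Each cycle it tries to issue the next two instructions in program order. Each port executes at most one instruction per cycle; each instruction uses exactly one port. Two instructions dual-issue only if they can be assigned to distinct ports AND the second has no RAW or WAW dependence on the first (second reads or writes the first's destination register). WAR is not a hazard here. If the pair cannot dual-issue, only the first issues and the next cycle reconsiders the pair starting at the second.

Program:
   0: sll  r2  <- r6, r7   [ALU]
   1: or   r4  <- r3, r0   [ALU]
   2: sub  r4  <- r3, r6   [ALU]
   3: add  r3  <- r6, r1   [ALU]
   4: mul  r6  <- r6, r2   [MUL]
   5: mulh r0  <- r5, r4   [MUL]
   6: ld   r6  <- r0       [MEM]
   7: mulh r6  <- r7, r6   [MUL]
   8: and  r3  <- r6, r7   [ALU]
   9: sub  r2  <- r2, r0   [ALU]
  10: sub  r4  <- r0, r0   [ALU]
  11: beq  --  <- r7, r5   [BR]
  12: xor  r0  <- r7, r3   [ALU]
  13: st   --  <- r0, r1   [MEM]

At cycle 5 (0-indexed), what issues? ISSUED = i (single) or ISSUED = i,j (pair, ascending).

[0] i0,i1  sll.ALU/or.ALU  -- pair
[1] i2,i3  sub.ALU/add.ALU  -- pair
[2] i4  mul.MUL  -- no-port MUL/MUL
[3] i5  mulh.MUL  -- RAW r0
[4] i6  ld.MEM  -- RAW+WAW r6
[5] i7  mulh.MUL  -- RAW r6
[6] i8,i9  and.ALU/sub.ALU  -- pair
[7] i10,i11  sub.ALU/beq.BR  -- pair
[8] i12  xor.ALU  -- RAW r0
[9] i13  st.MEM  -- tail

ISSUED = 7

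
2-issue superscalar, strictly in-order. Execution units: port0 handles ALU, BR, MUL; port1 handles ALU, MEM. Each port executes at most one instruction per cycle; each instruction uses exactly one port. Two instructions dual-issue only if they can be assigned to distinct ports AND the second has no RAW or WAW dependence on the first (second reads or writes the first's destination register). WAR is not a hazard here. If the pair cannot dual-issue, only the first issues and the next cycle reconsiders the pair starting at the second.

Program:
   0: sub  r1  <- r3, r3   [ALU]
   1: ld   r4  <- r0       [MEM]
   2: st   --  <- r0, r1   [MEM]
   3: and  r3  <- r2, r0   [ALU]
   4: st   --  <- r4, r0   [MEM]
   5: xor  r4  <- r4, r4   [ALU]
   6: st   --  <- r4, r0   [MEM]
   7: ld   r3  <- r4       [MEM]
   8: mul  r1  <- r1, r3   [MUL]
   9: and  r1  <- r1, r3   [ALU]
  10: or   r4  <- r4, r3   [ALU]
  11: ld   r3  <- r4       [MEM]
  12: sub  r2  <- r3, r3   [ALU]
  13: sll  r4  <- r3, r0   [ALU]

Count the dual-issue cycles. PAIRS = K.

PAIRS = 5

0. sub;ld @i0+i1  | 2-wide
1. st;and @i2+i3  | 2-wide
2. st;xor @i4+i5  | 2-wide
3. st @i6  | no-port MEM/MEM
4. ld @i7  | RAW r3
5. mul @i8  | RAW+WAW r1
6. and;or @i9+i10  | 2-wide
7. ld @i11  | RAW r3
8. sub;sll @i12+i13  | 2-wide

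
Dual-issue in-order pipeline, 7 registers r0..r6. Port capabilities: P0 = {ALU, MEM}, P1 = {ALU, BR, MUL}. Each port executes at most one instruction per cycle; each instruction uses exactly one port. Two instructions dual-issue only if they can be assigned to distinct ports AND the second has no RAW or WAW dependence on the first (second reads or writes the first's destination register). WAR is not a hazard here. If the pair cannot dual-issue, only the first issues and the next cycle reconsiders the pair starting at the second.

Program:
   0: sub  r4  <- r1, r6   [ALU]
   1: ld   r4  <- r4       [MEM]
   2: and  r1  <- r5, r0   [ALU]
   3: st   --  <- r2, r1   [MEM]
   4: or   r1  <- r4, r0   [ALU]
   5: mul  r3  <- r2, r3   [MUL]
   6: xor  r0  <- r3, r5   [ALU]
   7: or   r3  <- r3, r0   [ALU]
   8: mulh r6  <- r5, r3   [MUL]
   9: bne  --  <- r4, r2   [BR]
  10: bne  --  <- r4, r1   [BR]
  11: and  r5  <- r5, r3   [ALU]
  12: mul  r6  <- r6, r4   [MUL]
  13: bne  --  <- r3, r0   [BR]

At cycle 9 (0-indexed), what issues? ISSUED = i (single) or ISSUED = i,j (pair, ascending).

ISSUED = 12

t=0 i0:sub ; RAW+WAW r4
t=1 i1&i2:ld and ; dual
t=2 i3&i4:st or ; dual
t=3 i5:mul ; RAW r3
t=4 i6:xor ; RAW r0
t=5 i7:or ; RAW r3
t=6 i8:mulh ; no-port MUL/BR
t=7 i9:bne ; no-port BR/BR
t=8 i10&i11:bne and ; dual
t=9 i12:mul ; no-port MUL/BR
t=10 i13:bne ; tail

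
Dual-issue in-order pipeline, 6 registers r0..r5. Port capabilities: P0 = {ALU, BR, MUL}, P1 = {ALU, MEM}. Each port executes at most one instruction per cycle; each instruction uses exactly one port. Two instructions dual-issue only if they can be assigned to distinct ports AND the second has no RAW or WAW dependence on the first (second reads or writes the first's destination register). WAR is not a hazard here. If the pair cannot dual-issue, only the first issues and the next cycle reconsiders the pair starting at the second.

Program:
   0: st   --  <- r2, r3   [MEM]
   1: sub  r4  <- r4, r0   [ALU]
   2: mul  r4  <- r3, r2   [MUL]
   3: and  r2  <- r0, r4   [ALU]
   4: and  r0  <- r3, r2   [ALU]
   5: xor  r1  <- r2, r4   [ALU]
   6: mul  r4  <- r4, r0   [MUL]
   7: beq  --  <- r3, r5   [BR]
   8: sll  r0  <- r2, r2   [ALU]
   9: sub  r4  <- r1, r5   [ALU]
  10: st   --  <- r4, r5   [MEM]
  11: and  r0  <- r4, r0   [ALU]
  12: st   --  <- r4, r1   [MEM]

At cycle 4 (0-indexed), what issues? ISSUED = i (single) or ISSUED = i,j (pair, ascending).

[0] i0+i1  st.MEM;sub.ALU  -- 2-wide
[1] i2  mul.MUL  -- RAW r4
[2] i3  and.ALU  -- RAW r2
[3] i4+i5  and.ALU;xor.ALU  -- 2-wide
[4] i6  mul.MUL  -- no-port MUL/BR
[5] i7+i8  beq.BR;sll.ALU  -- 2-wide
[6] i9  sub.ALU  -- RAW r4
[7] i10+i11  st.MEM;and.ALU  -- 2-wide
[8] i12  st.MEM  -- tail

ISSUED = 6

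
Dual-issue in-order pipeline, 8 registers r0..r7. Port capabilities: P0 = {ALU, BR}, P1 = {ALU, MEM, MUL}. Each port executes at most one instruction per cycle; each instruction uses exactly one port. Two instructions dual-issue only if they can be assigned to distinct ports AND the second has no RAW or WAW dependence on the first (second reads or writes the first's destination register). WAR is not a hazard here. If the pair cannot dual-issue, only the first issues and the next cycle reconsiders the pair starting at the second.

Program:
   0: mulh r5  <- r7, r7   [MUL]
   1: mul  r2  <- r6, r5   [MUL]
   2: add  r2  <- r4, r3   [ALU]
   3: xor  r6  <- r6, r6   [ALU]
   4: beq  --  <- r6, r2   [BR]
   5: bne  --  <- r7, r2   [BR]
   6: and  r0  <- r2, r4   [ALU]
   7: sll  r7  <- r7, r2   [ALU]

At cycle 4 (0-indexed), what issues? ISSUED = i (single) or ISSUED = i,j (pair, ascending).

ISSUED = 5,6

#0 head=0: mulh i0 no-port MUL/MUL
#1 head=1: mul i1 WAW r2
#2 head=2: add/xor i2+i3 pair
#3 head=4: beq i4 no-port BR/BR
#4 head=5: bne/and i5+i6 pair
#5 head=7: sll i7 tail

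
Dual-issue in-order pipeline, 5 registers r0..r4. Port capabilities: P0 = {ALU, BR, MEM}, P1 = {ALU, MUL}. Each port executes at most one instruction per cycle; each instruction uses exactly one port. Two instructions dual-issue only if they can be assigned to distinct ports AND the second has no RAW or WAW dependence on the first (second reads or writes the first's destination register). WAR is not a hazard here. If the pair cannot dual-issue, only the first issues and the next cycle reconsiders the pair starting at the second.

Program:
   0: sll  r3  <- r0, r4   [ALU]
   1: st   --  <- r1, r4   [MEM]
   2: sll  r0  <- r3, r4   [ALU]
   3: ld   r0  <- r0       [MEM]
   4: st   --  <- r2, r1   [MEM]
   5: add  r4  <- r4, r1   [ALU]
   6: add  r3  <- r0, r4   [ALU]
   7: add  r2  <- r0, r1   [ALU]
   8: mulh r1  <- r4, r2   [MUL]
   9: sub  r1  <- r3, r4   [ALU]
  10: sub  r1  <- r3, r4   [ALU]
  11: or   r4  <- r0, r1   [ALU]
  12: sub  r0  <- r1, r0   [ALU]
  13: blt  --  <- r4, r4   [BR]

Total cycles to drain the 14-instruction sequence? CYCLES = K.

CYCLES = 10

t=0 i0&i1:sll st ; 2-wide
t=1 i2:sll ; RAW+WAW r0
t=2 i3:ld ; no-port MEM/MEM
t=3 i4&i5:st add ; 2-wide
t=4 i6&i7:add add ; 2-wide
t=5 i8:mulh ; WAW r1
t=6 i9:sub ; WAW r1
t=7 i10:sub ; RAW r1
t=8 i11&i12:or sub ; 2-wide
t=9 i13:blt ; tail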